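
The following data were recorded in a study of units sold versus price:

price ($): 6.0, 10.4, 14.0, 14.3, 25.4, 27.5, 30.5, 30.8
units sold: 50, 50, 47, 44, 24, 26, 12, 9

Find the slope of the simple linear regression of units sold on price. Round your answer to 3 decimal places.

n = 8, Σx = 158.9, Σy = 262, Σxy = 4075, Σx² = 3824.95
Sxx = Σx² − (Σx)²/n = 3824.95 − 3156.15125 = 668.79875
Sxy = Σxy − (Σx)(Σy)/n = 4075 − 5203.975 = -1128.975
b = Sxy/Sxx = -1128.975/668.79875 = -1.688064

-1.688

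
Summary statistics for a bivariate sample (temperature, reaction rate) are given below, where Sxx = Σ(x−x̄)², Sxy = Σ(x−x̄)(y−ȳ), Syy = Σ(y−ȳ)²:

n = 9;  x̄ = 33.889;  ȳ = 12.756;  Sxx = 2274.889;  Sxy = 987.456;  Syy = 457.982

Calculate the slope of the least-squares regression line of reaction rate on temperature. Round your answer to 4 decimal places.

0.4341

b = Sxy/Sxx = 987.456/2274.889 = 0.434068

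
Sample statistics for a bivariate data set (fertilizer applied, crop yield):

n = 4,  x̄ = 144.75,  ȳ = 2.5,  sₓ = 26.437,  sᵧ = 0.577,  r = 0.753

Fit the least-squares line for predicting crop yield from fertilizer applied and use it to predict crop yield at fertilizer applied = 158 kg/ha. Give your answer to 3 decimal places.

b = r · sᵧ/sₓ = 0.753 · 0.577/26.437 = 0.016435
a = ȳ − b·x̄ = 2.5 − 0.016435·144.75 = 0.121094
ŷ(158) = a + b·158 = 0.121094 + 0.016435·158 = 2.717758

2.718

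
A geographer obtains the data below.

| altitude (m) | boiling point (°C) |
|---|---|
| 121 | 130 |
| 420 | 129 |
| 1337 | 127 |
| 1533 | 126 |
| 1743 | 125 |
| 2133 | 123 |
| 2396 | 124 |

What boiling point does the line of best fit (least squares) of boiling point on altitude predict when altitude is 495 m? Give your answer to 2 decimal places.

n = 7, Σx = 9683, Σy = 884, Σxy = 1210205, Σx² = 17657253
Sxx = Σx² − (Σx)²/n = 17657253 − 13394355.571429 = 4262897.428571
Sxy = Σxy − (Σx)(Σy)/n = 1210205 − 1222824.571429 = -12619.571429
b = Sxy/Sxx = -12619.571429/4262897.428571 = -0.002960
a = ȳ − b·x̄ = 126.285714 − (-0.002960)·1383.285714 = 130.380693
ŷ(495) = a + b·495 = 130.380693 + (-0.002960)·495 = 128.915331

128.92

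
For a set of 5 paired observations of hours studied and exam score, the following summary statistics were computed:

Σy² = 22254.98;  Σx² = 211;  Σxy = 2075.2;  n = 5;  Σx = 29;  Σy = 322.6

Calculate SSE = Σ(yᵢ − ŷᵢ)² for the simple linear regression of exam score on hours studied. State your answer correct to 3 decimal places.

467.347

Sxx = Σx² − (Σx)²/n = 211 − 168.2 = 42.8
Sxy = Σxy − (Σx)(Σy)/n = 2075.2 − 1871.08 = 204.12
Syy = Σy² − (Σy)²/n = 22254.98 − 20814.152 = 1440.828
b = Sxy/Sxx = 204.12/42.8 = 4.769159
SSE = Syy − b·Sxy = 1440.828 − 4.769159·204.12 = 467.347290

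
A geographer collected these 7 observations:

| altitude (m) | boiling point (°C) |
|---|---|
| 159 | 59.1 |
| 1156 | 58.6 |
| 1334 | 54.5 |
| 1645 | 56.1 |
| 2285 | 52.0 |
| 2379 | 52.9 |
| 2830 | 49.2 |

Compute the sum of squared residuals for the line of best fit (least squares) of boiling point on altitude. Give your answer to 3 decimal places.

n = 7, Σx = 11788, Σy = 382.4, Σxy = 626031.1, Σx² = 24736964, Σy² = 20967.28
Sxx = Σx² − (Σx)²/n = 24736964 − 19850992 = 4885972
Sxy = Σxy − (Σx)(Σy)/n = 626031.1 − 643961.6 = -17930.5
Syy = Σy² − (Σy)²/n = 20967.28 − 20889.965714 = 77.314286
b = Sxy/Sxx = -17930.5/4885972 = -0.003670
SSE = Syy − b·Sxy = 77.314286 − (-0.003670)·(-17930.5) = 11.513084

11.513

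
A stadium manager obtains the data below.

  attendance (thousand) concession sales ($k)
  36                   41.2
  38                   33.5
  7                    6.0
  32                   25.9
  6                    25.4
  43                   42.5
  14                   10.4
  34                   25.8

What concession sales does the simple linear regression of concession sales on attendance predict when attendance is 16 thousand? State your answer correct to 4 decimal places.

n = 8, Σx = 210, Σy = 210.7, Σxy = 6629.7, Σx² = 7050
Sxx = Σx² − (Σx)²/n = 7050 − 5512.5 = 1537.5
Sxy = Σxy − (Σx)(Σy)/n = 6629.7 − 5530.875 = 1098.825
b = Sxy/Sxx = 1098.825/1537.5 = 0.714683
a = ȳ − b·x̄ = 26.3375 − 0.714683·26.25 = 7.577073
ŷ(16) = a + b·16 = 7.577073 + 0.714683·16 = 19.012

19.0120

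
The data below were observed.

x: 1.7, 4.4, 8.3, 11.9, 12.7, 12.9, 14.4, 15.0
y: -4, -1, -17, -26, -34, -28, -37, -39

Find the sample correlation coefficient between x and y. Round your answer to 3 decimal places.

-0.969

n = 8, Σx = 81.3, Σy = -186, Σxy = -2372.5, Σx² = 992.81, Σy² = 5812
Sxx = Σx² − (Σx)²/n = 992.81 − 826.21125 = 166.59875
Sxy = Σxy − (Σx)(Σy)/n = -2372.5 − (-1890.225) = -482.275
Syy = Σy² − (Σy)²/n = 5812 − 4324.5 = 1487.5
r = Sxy/√(Sxx·Syy) = -482.275/√(247815.640625) = -482.275/497.810848 = -0.968792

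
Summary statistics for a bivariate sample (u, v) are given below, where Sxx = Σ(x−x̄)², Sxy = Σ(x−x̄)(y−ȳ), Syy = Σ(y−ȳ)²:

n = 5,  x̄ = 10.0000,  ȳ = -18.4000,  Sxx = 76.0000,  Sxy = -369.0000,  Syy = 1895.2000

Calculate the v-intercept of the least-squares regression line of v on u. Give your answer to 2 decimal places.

30.15

b = Sxy/Sxx = -369/76 = -4.855263
a = ȳ − b·x̄ = -18.4 − (-4.855263)·10 = 30.152632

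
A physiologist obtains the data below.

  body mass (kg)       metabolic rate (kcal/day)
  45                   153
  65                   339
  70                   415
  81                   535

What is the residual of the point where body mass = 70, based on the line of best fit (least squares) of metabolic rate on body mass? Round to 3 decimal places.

n = 4, Σx = 261, Σy = 1442, Σxy = 101305, Σx² = 17711
Sxx = Σx² − (Σx)²/n = 17711 − 17030.25 = 680.75
Sxy = Σxy − (Σx)(Σy)/n = 101305 − 94090.5 = 7214.5
b = Sxy/Sxx = 7214.5/680.75 = 10.597870
a = ȳ − b·x̄ = 360.5 − 10.597870·65.25 = -331.011017
ŷ(70) = -331.011017 + 10.597870·70 = 410.839882
residual = y − ŷ = 415 − 410.839882 = 4.160118

4.160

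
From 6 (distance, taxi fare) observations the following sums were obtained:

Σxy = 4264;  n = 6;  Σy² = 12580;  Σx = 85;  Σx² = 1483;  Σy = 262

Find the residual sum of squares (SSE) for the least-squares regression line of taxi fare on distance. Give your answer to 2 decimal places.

45.23

Sxx = Σx² − (Σx)²/n = 1483 − 1204.166667 = 278.833333
Sxy = Σxy − (Σx)(Σy)/n = 4264 − 3711.666667 = 552.333333
Syy = Σy² − (Σy)²/n = 12580 − 11440.666667 = 1139.333333
b = Sxy/Sxx = 552.333333/278.833333 = 1.980873
SSE = Syy − b·Sxy = 1139.333333 − 1.980873·552.333333 = 45.231321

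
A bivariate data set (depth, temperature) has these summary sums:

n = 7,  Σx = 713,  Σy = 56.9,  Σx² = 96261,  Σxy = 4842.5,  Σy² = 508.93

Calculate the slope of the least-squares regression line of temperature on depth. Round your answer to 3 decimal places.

-0.040

Sxx = Σx² − (Σx)²/n = 96261 − 72624.142857 = 23636.857143
Sxy = Σxy − (Σx)(Σy)/n = 4842.5 − 5795.671429 = -953.171429
b = Sxy/Sxx = -953.171429/23636.857143 = -0.040326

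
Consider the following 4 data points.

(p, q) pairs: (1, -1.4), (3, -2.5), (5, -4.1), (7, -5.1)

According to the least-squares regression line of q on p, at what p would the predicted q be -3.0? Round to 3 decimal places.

3.567

n = 4, Σx = 16, Σy = -13.1, Σxy = -65.1, Σx² = 84
Sxx = Σx² − (Σx)²/n = 84 − 64 = 20
Sxy = Σxy − (Σx)(Σy)/n = -65.1 − (-52.4) = -12.7
b = Sxy/Sxx = -12.7/20 = -0.635
a = ȳ − b·x̄ = -3.275 − (-0.635)·4 = -0.735
Set a + b·x = -3.0: x = (-3.0 − (-0.735)) / (-0.635) = 3.566929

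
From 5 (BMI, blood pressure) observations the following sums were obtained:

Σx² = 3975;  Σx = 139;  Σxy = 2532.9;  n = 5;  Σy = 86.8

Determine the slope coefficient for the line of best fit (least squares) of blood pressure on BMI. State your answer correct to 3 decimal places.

Sxx = Σx² − (Σx)²/n = 3975 − 3864.2 = 110.8
Sxy = Σxy − (Σx)(Σy)/n = 2532.9 − 2413.04 = 119.86
b = Sxy/Sxx = 119.86/110.8 = 1.081769

1.082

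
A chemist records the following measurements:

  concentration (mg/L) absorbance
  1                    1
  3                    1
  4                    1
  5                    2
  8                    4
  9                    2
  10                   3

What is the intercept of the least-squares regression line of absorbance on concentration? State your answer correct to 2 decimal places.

0.47

n = 7, Σx = 40, Σy = 14, Σxy = 98, Σx² = 296
Sxx = Σx² − (Σx)²/n = 296 − 228.571429 = 67.428571
Sxy = Σxy − (Σx)(Σy)/n = 98 − 80 = 18
b = Sxy/Sxx = 18/67.428571 = 0.266949
a = ȳ − b·x̄ = 2 − 0.266949·5.714286 = 0.474576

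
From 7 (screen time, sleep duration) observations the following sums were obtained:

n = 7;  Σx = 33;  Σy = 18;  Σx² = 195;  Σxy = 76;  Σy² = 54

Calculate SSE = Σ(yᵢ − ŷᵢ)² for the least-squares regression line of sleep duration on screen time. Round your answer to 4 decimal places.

5.7246

Sxx = Σx² − (Σx)²/n = 195 − 155.571429 = 39.428571
Sxy = Σxy − (Σx)(Σy)/n = 76 − 84.857143 = -8.857143
Syy = Σy² − (Σy)²/n = 54 − 46.285714 = 7.714286
b = Sxy/Sxx = -8.857143/39.428571 = -0.224638
SSE = Syy − b·Sxy = 7.714286 − (-0.224638)·(-8.857143) = 5.724638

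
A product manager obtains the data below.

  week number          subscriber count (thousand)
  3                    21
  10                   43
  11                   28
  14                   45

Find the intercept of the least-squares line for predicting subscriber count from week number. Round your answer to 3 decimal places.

n = 4, Σx = 38, Σy = 137, Σxy = 1431, Σx² = 426
Sxx = Σx² − (Σx)²/n = 426 − 361 = 65
Sxy = Σxy − (Σx)(Σy)/n = 1431 − 1301.5 = 129.5
b = Sxy/Sxx = 129.5/65 = 1.992308
a = ȳ − b·x̄ = 34.25 − 1.992308·9.5 = 15.323077

15.323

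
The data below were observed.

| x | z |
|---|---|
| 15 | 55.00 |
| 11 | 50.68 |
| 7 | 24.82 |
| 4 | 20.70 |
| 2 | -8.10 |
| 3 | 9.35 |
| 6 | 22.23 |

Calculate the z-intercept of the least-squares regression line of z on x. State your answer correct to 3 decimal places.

n = 7, Σx = 48, Σy = 174.68, Σxy = 1784.25, Σx² = 460
Sxx = Σx² − (Σx)²/n = 460 − 329.142857 = 130.857143
Sxy = Σxy − (Σx)(Σy)/n = 1784.25 − 1197.805714 = 586.444286
b = Sxy/Sxx = 586.444286/130.857143 = 4.481561
a = ȳ − b·x̄ = 24.954286 − 4.481561·6.857143 = -5.776419

-5.776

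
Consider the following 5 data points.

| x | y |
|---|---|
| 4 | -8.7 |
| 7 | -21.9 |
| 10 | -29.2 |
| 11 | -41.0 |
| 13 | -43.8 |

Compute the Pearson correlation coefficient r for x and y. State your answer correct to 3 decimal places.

n = 5, Σx = 45, Σy = -144.6, Σxy = -1500.5, Σx² = 455, Σy² = 5007.38
Sxx = Σx² − (Σx)²/n = 455 − 405 = 50
Sxy = Σxy − (Σx)(Σy)/n = -1500.5 − (-1301.4) = -199.1
Syy = Σy² − (Σy)²/n = 5007.38 − 4181.832 = 825.548
r = Sxy/√(Sxx·Syy) = -199.1/√(41277.4) = -199.1/203.168403 = -0.979975

-0.980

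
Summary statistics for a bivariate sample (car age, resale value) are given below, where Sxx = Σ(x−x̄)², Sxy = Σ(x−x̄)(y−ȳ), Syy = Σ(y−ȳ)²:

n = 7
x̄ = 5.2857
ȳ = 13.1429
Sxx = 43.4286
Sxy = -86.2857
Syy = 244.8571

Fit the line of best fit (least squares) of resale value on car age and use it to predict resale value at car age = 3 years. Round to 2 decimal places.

b = Sxy/Sxx = -86.2857/43.4286 = -1.986840
a = ȳ − b·x̄ = 13.1429 − (-1.986840)·5.2857 = 23.644743
ŷ(3) = a + b·3 = 23.644743 + (-1.986840)·3 = 17.684221

17.68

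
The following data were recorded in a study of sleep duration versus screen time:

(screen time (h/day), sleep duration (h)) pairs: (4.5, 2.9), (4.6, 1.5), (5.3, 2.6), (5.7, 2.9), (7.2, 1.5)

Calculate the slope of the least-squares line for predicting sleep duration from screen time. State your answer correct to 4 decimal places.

n = 5, Σx = 27.3, Σy = 11.4, Σxy = 61.06, Σx² = 153.83
Sxx = Σx² − (Σx)²/n = 153.83 − 149.058 = 4.772
Sxy = Σxy − (Σx)(Σy)/n = 61.06 − 62.244 = -1.184
b = Sxy/Sxx = -1.184/4.772 = -0.248114

-0.2481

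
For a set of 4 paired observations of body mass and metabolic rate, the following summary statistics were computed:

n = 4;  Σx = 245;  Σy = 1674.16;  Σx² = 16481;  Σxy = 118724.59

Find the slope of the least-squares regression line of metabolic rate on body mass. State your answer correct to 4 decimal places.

Sxx = Σx² − (Σx)²/n = 16481 − 15006.25 = 1474.75
Sxy = Σxy − (Σx)(Σy)/n = 118724.59 − 102542.3 = 16182.29
b = Sxy/Sxx = 16182.29/1474.75 = 10.972904

10.9729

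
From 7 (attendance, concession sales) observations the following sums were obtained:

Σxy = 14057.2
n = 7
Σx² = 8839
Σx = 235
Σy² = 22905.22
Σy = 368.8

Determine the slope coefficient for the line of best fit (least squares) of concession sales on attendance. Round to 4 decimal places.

1.7648

Sxx = Σx² − (Σx)²/n = 8839 − 7889.285714 = 949.714286
Sxy = Σxy − (Σx)(Σy)/n = 14057.2 − 12381.142857 = 1676.057143
b = Sxy/Sxx = 1676.057143/949.714286 = 1.764801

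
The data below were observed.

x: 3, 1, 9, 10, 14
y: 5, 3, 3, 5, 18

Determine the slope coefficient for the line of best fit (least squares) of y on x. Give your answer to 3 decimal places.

0.843

n = 5, Σx = 37, Σy = 34, Σxy = 347, Σx² = 387
Sxx = Σx² − (Σx)²/n = 387 − 273.8 = 113.2
Sxy = Σxy − (Σx)(Σy)/n = 347 − 251.6 = 95.4
b = Sxy/Sxx = 95.4/113.2 = 0.842756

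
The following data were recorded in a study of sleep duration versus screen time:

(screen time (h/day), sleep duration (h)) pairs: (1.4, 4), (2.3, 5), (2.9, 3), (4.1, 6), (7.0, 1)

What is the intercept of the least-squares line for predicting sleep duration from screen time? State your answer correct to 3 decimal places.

n = 5, Σx = 17.7, Σy = 19, Σxy = 57.4, Σx² = 81.47
Sxx = Σx² − (Σx)²/n = 81.47 − 62.658 = 18.812
Sxy = Σxy − (Σx)(Σy)/n = 57.4 − 67.26 = -9.86
b = Sxy/Sxx = -9.86/18.812 = -0.524134
a = ȳ − b·x̄ = 3.8 − (-0.524134)·3.54 = 5.655433

5.655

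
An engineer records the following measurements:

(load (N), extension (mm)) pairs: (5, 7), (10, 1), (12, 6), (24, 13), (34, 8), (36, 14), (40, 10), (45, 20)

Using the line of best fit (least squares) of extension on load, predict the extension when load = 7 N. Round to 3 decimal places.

n = 8, Σx = 206, Σy = 79, Σxy = 2505, Σx² = 6922
Sxx = Σx² − (Σx)²/n = 6922 − 5304.5 = 1617.5
Sxy = Σxy − (Σx)(Σy)/n = 2505 − 2034.25 = 470.75
b = Sxy/Sxx = 470.75/1617.5 = 0.291036
a = ȳ − b·x̄ = 9.875 − 0.291036·25.75 = 2.380835
ŷ(7) = a + b·7 = 2.380835 + 0.291036·7 = 4.418083

4.418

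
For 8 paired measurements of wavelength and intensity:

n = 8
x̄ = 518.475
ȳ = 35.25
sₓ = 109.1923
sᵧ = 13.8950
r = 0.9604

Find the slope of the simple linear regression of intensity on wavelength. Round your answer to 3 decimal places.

0.122

b = r · sᵧ/sₓ = 0.9604 · 13.895/109.1923 = 0.122213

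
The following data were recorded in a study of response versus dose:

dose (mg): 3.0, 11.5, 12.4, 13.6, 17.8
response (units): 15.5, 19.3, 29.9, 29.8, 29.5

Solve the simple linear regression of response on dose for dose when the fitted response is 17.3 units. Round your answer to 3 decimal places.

n = 5, Σx = 58.3, Σy = 124, Σxy = 1569.59, Σx² = 796.81
Sxx = Σx² − (Σx)²/n = 796.81 − 679.778 = 117.032
Sxy = Σxy − (Σx)(Σy)/n = 1569.59 − 1445.84 = 123.75
b = Sxy/Sxx = 123.75/117.032 = 1.057403
a = ȳ − b·x̄ = 24.8 − 1.057403·11.66 = 12.470680
Set a + b·x = 17.3: x = (17.3 − 12.470680) / 1.057403 = 4.567152

4.567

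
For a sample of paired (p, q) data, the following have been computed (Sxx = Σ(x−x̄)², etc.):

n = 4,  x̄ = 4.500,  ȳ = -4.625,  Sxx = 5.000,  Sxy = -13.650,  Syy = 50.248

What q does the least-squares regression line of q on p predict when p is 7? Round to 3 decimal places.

b = Sxy/Sxx = -13.65/5 = -2.73
a = ȳ − b·x̄ = -4.625 − (-2.73)·4.5 = 7.66
ŷ(7) = a + b·7 = 7.66 + (-2.73)·7 = -11.45

-11.450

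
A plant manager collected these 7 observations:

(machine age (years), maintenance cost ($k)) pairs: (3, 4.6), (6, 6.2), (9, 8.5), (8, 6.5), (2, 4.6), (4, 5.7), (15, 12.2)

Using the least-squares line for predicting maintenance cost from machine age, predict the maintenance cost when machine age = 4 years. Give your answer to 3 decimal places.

n = 7, Σx = 47, Σy = 48.3, Σxy = 394.5, Σx² = 435
Sxx = Σx² − (Σx)²/n = 435 − 315.571429 = 119.428571
Sxy = Σxy − (Σx)(Σy)/n = 394.5 − 324.3 = 70.2
b = Sxy/Sxx = 70.2/119.428571 = 0.587799
a = ȳ − b·x̄ = 6.9 − 0.587799·6.714286 = 2.953349
ŷ(4) = a + b·4 = 2.953349 + 0.587799·4 = 5.304545

5.305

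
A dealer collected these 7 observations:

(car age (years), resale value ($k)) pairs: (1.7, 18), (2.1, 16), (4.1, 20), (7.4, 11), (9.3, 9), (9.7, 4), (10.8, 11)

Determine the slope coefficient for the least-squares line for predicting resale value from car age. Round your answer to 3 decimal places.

-1.222

n = 7, Σx = 45.1, Σy = 89, Σxy = 468.9, Σx² = 376.09
Sxx = Σx² − (Σx)²/n = 376.09 − 290.572857 = 85.517143
Sxy = Σxy − (Σx)(Σy)/n = 468.9 − 573.414286 = -104.514286
b = Sxy/Sxx = -104.514286/85.517143 = -1.222144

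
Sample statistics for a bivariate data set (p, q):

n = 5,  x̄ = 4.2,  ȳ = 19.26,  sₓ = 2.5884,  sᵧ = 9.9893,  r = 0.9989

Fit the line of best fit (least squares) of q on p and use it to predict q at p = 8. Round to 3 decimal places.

33.909

b = r · sᵧ/sₓ = 0.9989 · 9.9893/2.5884 = 3.855012
a = ȳ − b·x̄ = 19.26 − 3.855012·4.2 = 3.068952
ŷ(8) = a + b·8 = 3.068952 + 3.855012·8 = 33.909044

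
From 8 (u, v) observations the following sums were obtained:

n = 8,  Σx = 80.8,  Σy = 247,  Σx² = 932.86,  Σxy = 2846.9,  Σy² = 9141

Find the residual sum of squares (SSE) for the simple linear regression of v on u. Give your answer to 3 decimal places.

Sxx = Σx² − (Σx)²/n = 932.86 − 816.08 = 116.78
Sxy = Σxy − (Σx)(Σy)/n = 2846.9 − 2494.7 = 352.2
Syy = Σy² − (Σy)²/n = 9141 − 7626.125 = 1514.875
b = Sxy/Sxx = 352.2/116.78 = 3.015927
SSE = Syy − b·Sxy = 1514.875 − 3.015927·352.2 = 452.665375

452.665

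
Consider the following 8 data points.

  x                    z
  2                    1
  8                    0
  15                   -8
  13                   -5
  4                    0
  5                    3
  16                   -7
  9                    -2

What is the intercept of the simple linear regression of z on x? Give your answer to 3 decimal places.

n = 8, Σx = 72, Σy = -18, Σxy = -298, Σx² = 840
Sxx = Σx² − (Σx)²/n = 840 − 648 = 192
Sxy = Σxy − (Σx)(Σy)/n = -298 − (-162) = -136
b = Sxy/Sxx = -136/192 = -0.708333
a = ȳ − b·x̄ = -2.25 − (-0.708333)·9 = 4.125

4.125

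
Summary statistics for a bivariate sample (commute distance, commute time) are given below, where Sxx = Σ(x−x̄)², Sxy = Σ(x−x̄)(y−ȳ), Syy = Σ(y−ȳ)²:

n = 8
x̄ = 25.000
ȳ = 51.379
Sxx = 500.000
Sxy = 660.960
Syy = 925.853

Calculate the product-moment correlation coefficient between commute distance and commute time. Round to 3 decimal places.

0.971

r = Sxy/√(Sxx·Syy) = 660.96/√(462926.5) = 660.96/680.387022 = 0.971447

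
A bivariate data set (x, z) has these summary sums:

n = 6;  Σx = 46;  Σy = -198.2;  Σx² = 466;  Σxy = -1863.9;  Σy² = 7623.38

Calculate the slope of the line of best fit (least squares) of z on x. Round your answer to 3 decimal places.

-3.039

Sxx = Σx² − (Σx)²/n = 466 − 352.666667 = 113.333333
Sxy = Σxy − (Σx)(Σy)/n = -1863.9 − (-1519.533333) = -344.366667
b = Sxy/Sxx = -344.366667/113.333333 = -3.038529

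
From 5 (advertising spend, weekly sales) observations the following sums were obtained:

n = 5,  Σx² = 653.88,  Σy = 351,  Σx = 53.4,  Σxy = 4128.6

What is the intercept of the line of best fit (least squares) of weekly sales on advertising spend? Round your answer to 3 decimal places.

21.646

Sxx = Σx² − (Σx)²/n = 653.88 − 570.312 = 83.568
Sxy = Σxy − (Σx)(Σy)/n = 4128.6 − 3748.68 = 379.92
b = Sxy/Sxx = 379.92/83.568 = 4.546238
a = ȳ − b·x̄ = 70.2 − 4.546238·10.68 = 21.646180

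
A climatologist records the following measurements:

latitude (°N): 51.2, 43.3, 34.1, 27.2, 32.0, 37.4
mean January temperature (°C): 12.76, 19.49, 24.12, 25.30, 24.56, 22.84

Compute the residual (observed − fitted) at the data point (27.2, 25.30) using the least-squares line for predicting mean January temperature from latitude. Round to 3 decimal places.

n = 6, Σx = 225.2, Σy = 129.07, Σxy = 4648.017, Σx² = 8821.74
Sxx = Σx² − (Σx)²/n = 8821.74 − 8452.506667 = 369.233333
Sxy = Σxy − (Σx)(Σy)/n = 4648.017 − 4844.427333 = -196.410333
b = Sxy/Sxx = -196.410333/369.233333 = -0.531941
a = ȳ − b·x̄ = 21.511667 − (-0.531941)·37.533333 = 41.477184
ŷ(27.2) = 41.477184 + (-0.531941)·27.2 = 27.008390
residual = y − ŷ = 25.30 − 27.008390 = -1.708390

-1.708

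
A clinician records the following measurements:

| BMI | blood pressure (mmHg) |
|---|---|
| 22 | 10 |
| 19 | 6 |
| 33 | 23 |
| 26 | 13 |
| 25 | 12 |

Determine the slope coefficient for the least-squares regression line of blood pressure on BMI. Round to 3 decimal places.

n = 5, Σx = 125, Σy = 64, Σxy = 1731, Σx² = 3235
Sxx = Σx² − (Σx)²/n = 3235 − 3125 = 110
Sxy = Σxy − (Σx)(Σy)/n = 1731 − 1600 = 131
b = Sxy/Sxx = 131/110 = 1.190909

1.191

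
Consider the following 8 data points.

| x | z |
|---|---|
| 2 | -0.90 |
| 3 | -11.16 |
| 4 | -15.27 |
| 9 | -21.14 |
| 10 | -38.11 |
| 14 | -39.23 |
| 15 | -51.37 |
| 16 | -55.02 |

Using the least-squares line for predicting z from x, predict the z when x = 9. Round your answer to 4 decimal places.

-28.6011

n = 8, Σx = 73, Σy = -232.2, Σxy = -2867.81, Σx² = 887
Sxx = Σx² − (Σx)²/n = 887 − 666.125 = 220.875
Sxy = Σxy − (Σx)(Σy)/n = -2867.81 − (-2118.825) = -748.985
b = Sxy/Sxx = -748.985/220.875 = -3.390990
a = ȳ − b·x̄ = -29.025 − (-3.390990)·9.125 = 1.917787
ŷ(9) = a + b·9 = 1.917787 + (-3.390990)·9 = -28.601126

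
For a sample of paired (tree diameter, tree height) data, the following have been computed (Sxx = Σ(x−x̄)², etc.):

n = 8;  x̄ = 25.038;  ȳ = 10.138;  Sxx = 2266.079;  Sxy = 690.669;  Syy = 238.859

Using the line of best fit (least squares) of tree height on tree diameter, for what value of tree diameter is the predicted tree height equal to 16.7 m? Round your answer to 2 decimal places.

46.57

b = Sxy/Sxx = 690.669/2266.079 = 0.304786
a = ȳ − b·x̄ = 10.138 − 0.304786·25.038 = 2.506770
Set a + b·x = 16.7: x = (16.7 − 2.506770) / 0.304786 = 46.567865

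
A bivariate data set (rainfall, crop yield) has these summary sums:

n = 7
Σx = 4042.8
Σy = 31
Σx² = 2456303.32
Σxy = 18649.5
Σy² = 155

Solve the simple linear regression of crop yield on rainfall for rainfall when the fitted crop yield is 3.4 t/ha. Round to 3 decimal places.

Sxx = Σx² − (Σx)²/n = 2456303.32 − 2334890.262857 = 121413.057143
Sxy = Σxy − (Σx)(Σy)/n = 18649.5 − 17903.828571 = 745.671429
b = Sxy/Sxx = 745.671429/121413.057143 = 0.006142
a = ȳ − b·x̄ = 4.428571 − 0.006142·577.542857 = 0.881529
Set a + b·x = 3.4: x = (3.4 − 0.881529) / 0.006142 = 410.066946

410.067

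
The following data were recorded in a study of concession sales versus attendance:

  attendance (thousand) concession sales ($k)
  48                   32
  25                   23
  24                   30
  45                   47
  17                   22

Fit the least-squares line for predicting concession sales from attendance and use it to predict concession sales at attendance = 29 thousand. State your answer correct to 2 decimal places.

29.25

n = 5, Σx = 159, Σy = 154, Σxy = 5320, Σx² = 5819
Sxx = Σx² − (Σx)²/n = 5819 − 5056.2 = 762.8
Sxy = Σxy − (Σx)(Σy)/n = 5320 − 4897.2 = 422.8
b = Sxy/Sxx = 422.8/762.8 = 0.554274
a = ȳ − b·x̄ = 30.8 − 0.554274·31.8 = 13.174095
ŷ(29) = a + b·29 = 13.174095 + 0.554274·29 = 29.248034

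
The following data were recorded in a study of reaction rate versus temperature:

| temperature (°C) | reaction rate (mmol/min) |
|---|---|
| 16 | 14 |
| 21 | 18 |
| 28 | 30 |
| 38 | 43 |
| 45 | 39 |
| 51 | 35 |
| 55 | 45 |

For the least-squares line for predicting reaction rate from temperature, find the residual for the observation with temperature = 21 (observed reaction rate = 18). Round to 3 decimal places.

-3.172

n = 7, Σx = 254, Σy = 224, Σxy = 9091, Σx² = 10576
Sxx = Σx² − (Σx)²/n = 10576 − 9216.571429 = 1359.428571
Sxy = Σxy − (Σx)(Σy)/n = 9091 − 8128 = 963
b = Sxy/Sxx = 963/1359.428571 = 0.708386
a = ȳ − b·x̄ = 32 − 0.708386·36.285714 = 6.295712
ŷ(21) = 6.295712 + 0.708386·21 = 21.171816
residual = y − ŷ = 18 − 21.171816 = -3.171816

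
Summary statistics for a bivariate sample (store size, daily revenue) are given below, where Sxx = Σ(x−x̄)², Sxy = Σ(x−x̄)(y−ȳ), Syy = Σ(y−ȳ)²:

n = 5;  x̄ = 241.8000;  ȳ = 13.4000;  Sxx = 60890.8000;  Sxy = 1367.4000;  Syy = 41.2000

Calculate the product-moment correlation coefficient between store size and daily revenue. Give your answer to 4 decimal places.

r = Sxy/√(Sxx·Syy) = 1367.4/√(2508700.96) = 1367.4/1583.887925 = 0.863319

0.8633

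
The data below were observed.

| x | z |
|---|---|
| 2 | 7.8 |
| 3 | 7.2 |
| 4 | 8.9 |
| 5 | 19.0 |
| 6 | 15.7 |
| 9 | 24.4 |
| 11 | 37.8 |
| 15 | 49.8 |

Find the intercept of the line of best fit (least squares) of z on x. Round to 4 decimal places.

n = 8, Σx = 55, Σy = 170.6, Σxy = 1644.4, Σx² = 517
Sxx = Σx² − (Σx)²/n = 517 − 378.125 = 138.875
Sxy = Σxy − (Σx)(Σy)/n = 1644.4 − 1172.875 = 471.525
b = Sxy/Sxx = 471.525/138.875 = 3.395320
a = ȳ − b·x̄ = 21.325 − 3.395320·6.875 = -2.017822

-2.0178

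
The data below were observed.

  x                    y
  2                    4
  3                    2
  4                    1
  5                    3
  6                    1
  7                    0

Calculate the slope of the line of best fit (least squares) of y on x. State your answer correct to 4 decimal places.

-0.6000

n = 6, Σx = 27, Σy = 11, Σxy = 39, Σx² = 139
Sxx = Σx² − (Σx)²/n = 139 − 121.5 = 17.5
Sxy = Σxy − (Σx)(Σy)/n = 39 − 49.5 = -10.5
b = Sxy/Sxx = -10.5/17.5 = -0.6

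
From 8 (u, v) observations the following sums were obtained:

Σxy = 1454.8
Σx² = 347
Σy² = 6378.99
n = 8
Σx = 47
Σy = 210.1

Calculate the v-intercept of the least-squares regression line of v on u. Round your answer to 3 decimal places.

Sxx = Σx² − (Σx)²/n = 347 − 276.125 = 70.875
Sxy = Σxy − (Σx)(Σy)/n = 1454.8 − 1234.3375 = 220.4625
b = Sxy/Sxx = 220.4625/70.875 = 3.110582
a = ȳ − b·x̄ = 26.2625 − 3.110582·5.875 = 7.987831

7.988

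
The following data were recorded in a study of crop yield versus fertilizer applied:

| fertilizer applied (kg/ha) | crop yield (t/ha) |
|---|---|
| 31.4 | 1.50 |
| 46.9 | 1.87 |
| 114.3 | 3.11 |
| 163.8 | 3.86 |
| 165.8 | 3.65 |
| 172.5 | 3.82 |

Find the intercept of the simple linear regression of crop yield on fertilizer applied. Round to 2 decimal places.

n = 6, Σx = 694.7, Σy = 17.81, Σxy = 2386.664, Σx² = 100326.39
Sxx = Σx² − (Σx)²/n = 100326.39 − 80434.681667 = 19891.708333
Sxy = Σxy − (Σx)(Σy)/n = 2386.664 − 2062.101167 = 324.562833
b = Sxy/Sxx = 324.562833/19891.708333 = 0.016316
a = ȳ − b·x̄ = 2.968333 − 0.016316·115.783333 = 1.079156

1.08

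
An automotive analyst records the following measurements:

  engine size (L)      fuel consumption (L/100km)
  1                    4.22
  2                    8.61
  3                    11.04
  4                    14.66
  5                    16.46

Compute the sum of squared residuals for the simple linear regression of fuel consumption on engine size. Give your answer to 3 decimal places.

1.681

n = 5, Σx = 15, Σy = 54.99, Σxy = 195.5, Σx² = 55, Σy² = 699.6693
Sxx = Σx² − (Σx)²/n = 55 − 45 = 10
Sxy = Σxy − (Σx)(Σy)/n = 195.5 − 164.97 = 30.53
Syy = Σy² − (Σy)²/n = 699.6693 − 604.78002 = 94.88928
b = Sxy/Sxx = 30.53/10 = 3.053
SSE = Syy − b·Sxy = 94.88928 − 3.053·30.53 = 1.68119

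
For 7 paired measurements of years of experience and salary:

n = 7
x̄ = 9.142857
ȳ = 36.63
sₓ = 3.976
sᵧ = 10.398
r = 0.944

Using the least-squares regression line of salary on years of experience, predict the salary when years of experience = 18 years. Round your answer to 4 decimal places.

b = r · sᵧ/sₓ = 0.944 · 10.398/3.976 = 2.468740
a = ȳ − b·x̄ = 36.63 − 2.468740·9.142857 = 14.058659
ŷ(18) = a + b·18 = 14.058659 + 2.468740·18 = 58.495987

58.4960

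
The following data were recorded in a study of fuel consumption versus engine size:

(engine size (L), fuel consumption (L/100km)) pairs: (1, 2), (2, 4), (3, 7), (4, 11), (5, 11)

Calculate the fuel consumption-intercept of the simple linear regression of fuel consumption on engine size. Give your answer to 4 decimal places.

-0.5000

n = 5, Σx = 15, Σy = 35, Σxy = 130, Σx² = 55
Sxx = Σx² − (Σx)²/n = 55 − 45 = 10
Sxy = Σxy − (Σx)(Σy)/n = 130 − 105 = 25
b = Sxy/Sxx = 25/10 = 2.5
a = ȳ − b·x̄ = 7 − 2.5·3 = -0.5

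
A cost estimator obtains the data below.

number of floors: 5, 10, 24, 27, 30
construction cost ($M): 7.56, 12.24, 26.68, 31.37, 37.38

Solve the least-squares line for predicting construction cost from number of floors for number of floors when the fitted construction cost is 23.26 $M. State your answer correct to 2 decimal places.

n = 5, Σx = 96, Σy = 115.23, Σxy = 2768.91, Σx² = 2330
Sxx = Σx² − (Σx)²/n = 2330 − 1843.2 = 486.8
Sxy = Σxy − (Σx)(Σy)/n = 2768.91 − 2212.416 = 556.494
b = Sxy/Sxx = 556.494/486.8 = 1.143168
a = ȳ − b·x̄ = 23.046 − 1.143168·19.2 = 1.097182
Set a + b·x = 23.26: x = (23.26 − 1.097182) / 1.143168 = 19.387199

19.39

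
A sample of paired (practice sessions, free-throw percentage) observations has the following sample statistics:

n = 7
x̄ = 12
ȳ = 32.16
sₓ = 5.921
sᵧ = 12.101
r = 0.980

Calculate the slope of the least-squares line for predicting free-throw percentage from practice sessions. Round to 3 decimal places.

2.003

b = r · sᵧ/sₓ = 0.98 · 12.101/5.921 = 2.002868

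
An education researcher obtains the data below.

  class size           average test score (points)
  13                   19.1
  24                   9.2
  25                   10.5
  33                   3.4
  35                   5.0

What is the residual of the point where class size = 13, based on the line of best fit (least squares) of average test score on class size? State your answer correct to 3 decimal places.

0.748

n = 5, Σx = 130, Σy = 47.2, Σxy = 1018.8, Σx² = 3684
Sxx = Σx² − (Σx)²/n = 3684 − 3380 = 304
Sxy = Σxy − (Σx)(Σy)/n = 1018.8 − 1227.2 = -208.4
b = Sxy/Sxx = -208.4/304 = -0.685526
a = ȳ − b·x̄ = 9.44 − (-0.685526)·26 = 27.263684
ŷ(13) = 27.263684 + (-0.685526)·13 = 18.351842
residual = y − ŷ = 19.1 − 18.351842 = 0.748158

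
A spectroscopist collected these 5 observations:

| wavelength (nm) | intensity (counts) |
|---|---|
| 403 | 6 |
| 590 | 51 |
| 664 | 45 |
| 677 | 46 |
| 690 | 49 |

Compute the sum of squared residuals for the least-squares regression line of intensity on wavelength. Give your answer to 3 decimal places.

n = 5, Σx = 3024, Σy = 197, Σxy = 127340, Σx² = 1885834, Σy² = 9179
Sxx = Σx² − (Σx)²/n = 1885834 − 1828915.2 = 56918.8
Sxy = Σxy − (Σx)(Σy)/n = 127340 − 119145.6 = 8194.4
Syy = Σy² − (Σy)²/n = 9179 − 7761.8 = 1417.2
b = Sxy/Sxx = 8194.4/56918.8 = 0.143966
SSE = Syy − b·Sxy = 1417.2 − 0.143966·8194.4 = 237.480973

237.481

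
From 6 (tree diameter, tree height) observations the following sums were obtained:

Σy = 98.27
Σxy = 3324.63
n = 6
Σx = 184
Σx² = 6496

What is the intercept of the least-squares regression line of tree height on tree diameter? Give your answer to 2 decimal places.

5.20

Sxx = Σx² − (Σx)²/n = 6496 − 5642.666667 = 853.333333
Sxy = Σxy − (Σx)(Σy)/n = 3324.63 − 3013.613333 = 311.016667
b = Sxy/Sxx = 311.016667/853.333333 = 0.364473
a = ȳ − b·x̄ = 16.378333 − 0.364473·30.666667 = 5.201172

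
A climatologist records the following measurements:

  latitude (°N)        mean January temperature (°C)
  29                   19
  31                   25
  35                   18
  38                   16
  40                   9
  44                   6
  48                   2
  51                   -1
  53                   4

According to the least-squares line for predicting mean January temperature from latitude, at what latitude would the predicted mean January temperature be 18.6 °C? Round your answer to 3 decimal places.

33.033

n = 9, Σx = 369, Σy = 98, Σxy = 3445, Σx² = 15721
Sxx = Σx² − (Σx)²/n = 15721 − 15129 = 592
Sxy = Σxy − (Σx)(Σy)/n = 3445 − 4018 = -573
b = Sxy/Sxx = -573/592 = -0.967905
a = ȳ − b·x̄ = 10.888889 − (-0.967905)·41 = 50.573011
Set a + b·x = 18.6: x = (18.6 − 50.573011) / (-0.967905) = 33.033198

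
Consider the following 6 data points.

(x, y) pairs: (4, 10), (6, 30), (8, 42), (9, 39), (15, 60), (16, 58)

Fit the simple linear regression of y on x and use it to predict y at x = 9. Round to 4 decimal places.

n = 6, Σx = 58, Σy = 239, Σxy = 2735, Σx² = 678
Sxx = Σx² − (Σx)²/n = 678 − 560.666667 = 117.333333
Sxy = Σxy − (Σx)(Σy)/n = 2735 − 2310.333333 = 424.666667
b = Sxy/Sxx = 424.666667/117.333333 = 3.619318
a = ȳ − b·x̄ = 39.833333 − 3.619318·9.666667 = 4.846591
ŷ(9) = a + b·9 = 4.846591 + 3.619318·9 = 37.420455

37.4205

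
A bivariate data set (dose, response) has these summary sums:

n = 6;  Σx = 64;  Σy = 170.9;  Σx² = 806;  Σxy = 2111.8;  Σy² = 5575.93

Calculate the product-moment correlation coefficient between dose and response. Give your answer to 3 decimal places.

0.977

Sxx = Σx² − (Σx)²/n = 806 − 682.666667 = 123.333333
Sxy = Σxy − (Σx)(Σy)/n = 2111.8 − 1822.933333 = 288.866667
Syy = Σy² − (Σy)²/n = 5575.93 − 4867.801667 = 708.128333
r = Sxy/√(Sxx·Syy) = 288.866667/√(87335.827778) = 288.866667/295.526357 = 0.977465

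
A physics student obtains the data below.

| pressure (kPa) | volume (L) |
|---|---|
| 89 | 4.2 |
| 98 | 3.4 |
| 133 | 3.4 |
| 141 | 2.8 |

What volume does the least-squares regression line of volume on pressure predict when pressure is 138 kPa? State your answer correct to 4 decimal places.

3.0279

n = 4, Σx = 461, Σy = 13.8, Σxy = 1554, Σx² = 55095
Sxx = Σx² − (Σx)²/n = 55095 − 53130.25 = 1964.75
Sxy = Σxy − (Σx)(Σy)/n = 1554 − 1590.45 = -36.45
b = Sxy/Sxx = -36.45/1964.75 = -0.018552
a = ȳ − b·x̄ = 3.45 − (-0.018552)·115.25 = 5.588116
ŷ(138) = a + b·138 = 5.588116 + (-0.018552)·138 = 3.027942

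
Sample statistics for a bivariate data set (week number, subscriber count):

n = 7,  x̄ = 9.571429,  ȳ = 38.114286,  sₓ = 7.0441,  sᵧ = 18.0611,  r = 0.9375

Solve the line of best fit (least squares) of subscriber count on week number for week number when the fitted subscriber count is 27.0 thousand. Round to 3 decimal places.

4.948

b = r · sᵧ/sₓ = 0.9375 · 18.0611/7.0441 = 2.403754
a = ȳ − b·x̄ = 38.114286 − 2.403754·9.571429 = 15.106928
Set a + b·x = 27.0: x = (27.0 − 15.106928) / 2.403754 = 4.947708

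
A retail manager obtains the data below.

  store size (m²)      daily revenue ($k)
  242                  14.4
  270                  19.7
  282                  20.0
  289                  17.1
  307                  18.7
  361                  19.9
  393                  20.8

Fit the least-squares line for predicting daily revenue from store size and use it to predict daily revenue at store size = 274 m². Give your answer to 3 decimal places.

n = 7, Σx = 2144, Σy = 130.6, Σxy = 40484.9, Σx² = 673528
Sxx = Σx² − (Σx)²/n = 673528 − 656676.571429 = 16851.428571
Sxy = Σxy − (Σx)(Σy)/n = 40484.9 − 40000.914286 = 483.985714
b = Sxy/Sxx = 483.985714/16851.428571 = 0.028721
a = ȳ − b·x̄ = 18.657143 − 0.028721·306.285714 = 9.860387
ŷ(274) = a + b·274 = 9.860387 + 0.028721·274 = 17.729873

17.730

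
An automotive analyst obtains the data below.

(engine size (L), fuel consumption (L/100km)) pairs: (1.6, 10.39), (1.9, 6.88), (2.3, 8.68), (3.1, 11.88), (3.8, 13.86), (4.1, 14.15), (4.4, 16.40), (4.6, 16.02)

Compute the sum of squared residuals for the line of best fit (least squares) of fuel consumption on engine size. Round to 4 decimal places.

n = 8, Σx = 25.8, Σy = 98.26, Σxy = 343.023, Σx² = 92.84, Σy² = 1289.6858
Sxx = Σx² − (Σx)²/n = 92.84 − 83.205 = 9.635
Sxy = Σxy − (Σx)(Σy)/n = 343.023 − 316.8885 = 26.1345
Syy = Σy² − (Σy)²/n = 1289.6858 − 1206.87845 = 82.80735
b = Sxy/Sxx = 26.1345/9.635 = 2.712455
SSE = Syy − b·Sxy = 82.80735 − 2.712455·26.1345 = 11.918705

11.9187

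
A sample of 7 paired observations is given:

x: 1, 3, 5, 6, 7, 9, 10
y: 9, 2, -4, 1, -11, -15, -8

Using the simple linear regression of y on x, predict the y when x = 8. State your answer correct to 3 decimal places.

-8.599

n = 7, Σx = 41, Σy = -26, Σxy = -291, Σx² = 301
Sxx = Σx² − (Σx)²/n = 301 − 240.142857 = 60.857143
Sxy = Σxy − (Σx)(Σy)/n = -291 − (-152.285714) = -138.714286
b = Sxy/Sxx = -138.714286/60.857143 = -2.279343
a = ȳ − b·x̄ = -3.714286 − (-2.279343)·5.857143 = 9.636150
ŷ(8) = a + b·8 = 9.636150 + (-2.279343)·8 = -8.598592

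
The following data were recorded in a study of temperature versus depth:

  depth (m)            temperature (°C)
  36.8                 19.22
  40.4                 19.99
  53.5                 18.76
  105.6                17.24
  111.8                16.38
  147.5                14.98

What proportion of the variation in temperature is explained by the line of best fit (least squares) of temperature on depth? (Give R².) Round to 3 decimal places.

0.962

n = 6, Σx = 495.6, Σy = 106.57, Σxy = 8379.93, Σx² = 51255.5, Σy² = 1910.8685
Sxx = Σx² − (Σx)²/n = 51255.5 − 40936.56 = 10318.94
Sxy = Σxy − (Σx)(Σy)/n = 8379.93 − 8802.682 = -422.752
Syy = Σy² − (Σy)²/n = 1910.8685 − 1892.860817 = 18.007683
R² = Sxy²/(Sxx·Syy) = (-422.752)²/(10318.94·18.007683) = 0.961786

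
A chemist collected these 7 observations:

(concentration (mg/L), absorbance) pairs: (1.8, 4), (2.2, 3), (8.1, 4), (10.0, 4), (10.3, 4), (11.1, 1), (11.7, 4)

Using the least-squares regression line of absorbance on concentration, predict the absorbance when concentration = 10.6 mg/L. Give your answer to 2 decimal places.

n = 7, Σx = 55.2, Σy = 24, Σxy = 185.3, Σx² = 539.88
Sxx = Σx² − (Σx)²/n = 539.88 − 435.291429 = 104.588571
Sxy = Σxy − (Σx)(Σy)/n = 185.3 − 189.257143 = -3.957143
b = Sxy/Sxx = -3.957143/104.588571 = -0.037835
a = ȳ − b·x̄ = 3.428571 − (-0.037835)·7.885714 = 3.726930
ŷ(10.6) = a + b·10.6 = 3.726930 + (-0.037835)·10.6 = 3.325876

3.33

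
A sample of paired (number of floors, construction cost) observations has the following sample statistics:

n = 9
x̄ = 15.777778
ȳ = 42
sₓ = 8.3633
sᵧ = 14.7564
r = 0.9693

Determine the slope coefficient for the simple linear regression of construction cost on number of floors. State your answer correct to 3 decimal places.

1.710

b = r · sᵧ/sₓ = 0.9693 · 14.7564/8.3633 = 1.710255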